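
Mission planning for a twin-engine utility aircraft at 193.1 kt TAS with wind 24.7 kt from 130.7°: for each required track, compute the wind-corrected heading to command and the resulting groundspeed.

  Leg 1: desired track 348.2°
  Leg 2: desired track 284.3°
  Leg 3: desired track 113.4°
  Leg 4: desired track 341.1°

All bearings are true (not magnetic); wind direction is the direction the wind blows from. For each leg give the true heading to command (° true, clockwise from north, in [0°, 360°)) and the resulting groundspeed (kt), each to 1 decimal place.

Leg 1: desired track 348.2°; wind correction +4.5° → command heading 352.7°, groundspeed 212.1 kt
Leg 2: desired track 284.3°; wind correction -3.3° → command heading 281.0°, groundspeed 214.9 kt
Leg 3: desired track 113.4°; wind correction +2.2° → command heading 115.6°, groundspeed 169.4 kt
Leg 4: desired track 341.1°; wind correction +3.7° → command heading 344.8°, groundspeed 214.0 kt

Leg 1: heading=352.7°, groundspeed=212.1 kt
Leg 2: heading=281.0°, groundspeed=214.9 kt
Leg 3: heading=115.6°, groundspeed=169.4 kt
Leg 4: heading=344.8°, groundspeed=214.0 kt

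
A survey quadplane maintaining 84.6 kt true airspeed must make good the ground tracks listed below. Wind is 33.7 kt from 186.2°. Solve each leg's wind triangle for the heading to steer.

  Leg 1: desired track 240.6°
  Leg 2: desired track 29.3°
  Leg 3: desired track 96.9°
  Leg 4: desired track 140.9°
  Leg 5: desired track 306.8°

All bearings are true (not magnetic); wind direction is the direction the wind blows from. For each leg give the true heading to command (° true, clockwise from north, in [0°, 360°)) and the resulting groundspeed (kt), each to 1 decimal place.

Leg 1: desired track 240.6°; wind correction -18.9° → command heading 221.7°, groundspeed 60.4 kt
Leg 2: desired track 29.3°; wind correction +9.0° → command heading 38.3°, groundspeed 114.6 kt
Leg 3: desired track 96.9°; wind correction +23.5° → command heading 120.4°, groundspeed 77.2 kt
Leg 4: desired track 140.9°; wind correction +16.4° → command heading 157.3°, groundspeed 57.4 kt
Leg 5: desired track 306.8°; wind correction -20.1° → command heading 286.7°, groundspeed 96.6 kt

Leg 1: heading=221.7°, groundspeed=60.4 kt
Leg 2: heading=38.3°, groundspeed=114.6 kt
Leg 3: heading=120.4°, groundspeed=77.2 kt
Leg 4: heading=157.3°, groundspeed=57.4 kt
Leg 5: heading=286.7°, groundspeed=96.6 kt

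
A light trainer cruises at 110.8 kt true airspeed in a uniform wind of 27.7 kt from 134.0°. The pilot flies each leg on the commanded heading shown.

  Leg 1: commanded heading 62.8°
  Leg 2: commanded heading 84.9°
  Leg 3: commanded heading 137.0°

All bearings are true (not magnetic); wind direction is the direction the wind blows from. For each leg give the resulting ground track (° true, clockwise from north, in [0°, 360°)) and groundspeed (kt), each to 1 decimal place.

Leg 1: heading 62.8°; drift -14.4° → track 48.4°, groundspeed 105.2 kt
Leg 2: heading 84.9°; drift -12.7° → track 72.2°, groundspeed 95.0 kt
Leg 3: heading 137.0°; drift +1.0° → track 138.0°, groundspeed 83.2 kt

Leg 1: track=48.4°, groundspeed=105.2 kt
Leg 2: track=72.2°, groundspeed=95.0 kt
Leg 3: track=138.0°, groundspeed=83.2 kt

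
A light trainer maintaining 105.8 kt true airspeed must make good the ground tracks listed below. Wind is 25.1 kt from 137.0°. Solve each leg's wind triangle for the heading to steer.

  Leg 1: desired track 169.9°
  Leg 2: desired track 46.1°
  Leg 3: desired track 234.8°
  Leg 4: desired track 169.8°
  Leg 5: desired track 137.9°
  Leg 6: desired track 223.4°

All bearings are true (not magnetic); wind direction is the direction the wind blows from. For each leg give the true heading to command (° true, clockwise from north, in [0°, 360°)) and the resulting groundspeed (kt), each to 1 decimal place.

Leg 1: heading=162.5°, groundspeed=83.8 kt
Leg 2: heading=59.8°, groundspeed=103.2 kt
Leg 3: heading=221.2°, groundspeed=106.2 kt
Leg 4: heading=162.4°, groundspeed=83.8 kt
Leg 5: heading=137.7°, groundspeed=80.7 kt
Leg 6: heading=209.7°, groundspeed=101.2 kt

Leg 1: desired track 169.9°; wind correction -7.4° → command heading 162.5°, groundspeed 83.8 kt
Leg 2: desired track 46.1°; wind correction +13.7° → command heading 59.8°, groundspeed 103.2 kt
Leg 3: desired track 234.8°; wind correction -13.6° → command heading 221.2°, groundspeed 106.2 kt
Leg 4: desired track 169.8°; wind correction -7.4° → command heading 162.4°, groundspeed 83.8 kt
Leg 5: desired track 137.9°; wind correction -0.2° → command heading 137.7°, groundspeed 80.7 kt
Leg 6: desired track 223.4°; wind correction -13.7° → command heading 209.7°, groundspeed 101.2 kt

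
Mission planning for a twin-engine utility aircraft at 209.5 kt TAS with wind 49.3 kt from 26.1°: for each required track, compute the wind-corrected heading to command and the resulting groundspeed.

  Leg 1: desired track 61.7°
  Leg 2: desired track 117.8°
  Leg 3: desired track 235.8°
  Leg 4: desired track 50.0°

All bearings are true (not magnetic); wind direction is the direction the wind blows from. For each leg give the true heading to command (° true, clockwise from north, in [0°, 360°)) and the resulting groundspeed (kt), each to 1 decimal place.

Leg 1: desired track 61.7°; wind correction -7.9° → command heading 53.8°, groundspeed 167.4 kt
Leg 2: desired track 117.8°; wind correction -13.6° → command heading 104.2°, groundspeed 205.1 kt
Leg 3: desired track 235.8°; wind correction +6.7° → command heading 242.5°, groundspeed 250.9 kt
Leg 4: desired track 50.0°; wind correction -5.5° → command heading 44.5°, groundspeed 163.5 kt

Leg 1: heading=53.8°, groundspeed=167.4 kt
Leg 2: heading=104.2°, groundspeed=205.1 kt
Leg 3: heading=242.5°, groundspeed=250.9 kt
Leg 4: heading=44.5°, groundspeed=163.5 kt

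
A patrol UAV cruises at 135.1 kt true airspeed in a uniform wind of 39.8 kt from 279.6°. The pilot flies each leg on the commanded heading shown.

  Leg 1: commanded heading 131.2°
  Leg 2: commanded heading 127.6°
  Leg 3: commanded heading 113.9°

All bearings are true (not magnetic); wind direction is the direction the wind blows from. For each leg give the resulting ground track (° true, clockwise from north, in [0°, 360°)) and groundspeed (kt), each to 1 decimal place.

Leg 1: track=124.2°, groundspeed=170.3 kt
Leg 2: track=121.3°, groundspeed=171.3 kt
Leg 3: track=110.7°, groundspeed=173.9 kt

Leg 1: heading 131.2°; drift -7.0° → track 124.2°, groundspeed 170.3 kt
Leg 2: heading 127.6°; drift -6.3° → track 121.3°, groundspeed 171.3 kt
Leg 3: heading 113.9°; drift -3.2° → track 110.7°, groundspeed 173.9 kt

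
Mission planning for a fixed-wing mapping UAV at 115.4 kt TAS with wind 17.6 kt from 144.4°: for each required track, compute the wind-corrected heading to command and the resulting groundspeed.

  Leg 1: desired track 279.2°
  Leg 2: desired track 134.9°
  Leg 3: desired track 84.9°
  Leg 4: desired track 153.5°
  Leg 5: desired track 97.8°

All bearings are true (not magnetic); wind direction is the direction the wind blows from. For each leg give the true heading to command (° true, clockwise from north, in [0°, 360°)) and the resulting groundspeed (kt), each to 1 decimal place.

Leg 1: heading=273.0°, groundspeed=127.1 kt
Leg 2: heading=136.3°, groundspeed=98.0 kt
Leg 3: heading=92.5°, groundspeed=105.5 kt
Leg 4: heading=152.1°, groundspeed=98.0 kt
Leg 5: heading=104.2°, groundspeed=102.6 kt

Leg 1: desired track 279.2°; wind correction -6.2° → command heading 273.0°, groundspeed 127.1 kt
Leg 2: desired track 134.9°; wind correction +1.4° → command heading 136.3°, groundspeed 98.0 kt
Leg 3: desired track 84.9°; wind correction +7.6° → command heading 92.5°, groundspeed 105.5 kt
Leg 4: desired track 153.5°; wind correction -1.4° → command heading 152.1°, groundspeed 98.0 kt
Leg 5: desired track 97.8°; wind correction +6.4° → command heading 104.2°, groundspeed 102.6 kt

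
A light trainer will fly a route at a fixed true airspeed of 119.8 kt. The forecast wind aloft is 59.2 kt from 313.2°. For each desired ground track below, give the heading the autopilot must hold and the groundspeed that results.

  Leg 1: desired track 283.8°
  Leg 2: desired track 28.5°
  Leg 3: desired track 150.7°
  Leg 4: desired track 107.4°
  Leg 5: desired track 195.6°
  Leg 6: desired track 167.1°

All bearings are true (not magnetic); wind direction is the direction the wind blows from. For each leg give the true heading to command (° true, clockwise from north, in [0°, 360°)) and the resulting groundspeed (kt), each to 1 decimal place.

Leg 1: desired track 283.8°; wind correction +14.0° → command heading 297.8°, groundspeed 64.6 kt
Leg 2: desired track 28.5°; wind correction -28.6° → command heading 359.9°, groundspeed 90.2 kt
Leg 3: desired track 150.7°; wind correction +8.5° → command heading 159.2°, groundspeed 174.9 kt
Leg 4: desired track 107.4°; wind correction -12.4° → command heading 95.0°, groundspeed 170.3 kt
Leg 5: desired track 195.6°; wind correction +26.0° → command heading 221.6°, groundspeed 135.1 kt
Leg 6: desired track 167.1°; wind correction +16.0° → command heading 183.1°, groundspeed 164.3 kt

Leg 1: heading=297.8°, groundspeed=64.6 kt
Leg 2: heading=359.9°, groundspeed=90.2 kt
Leg 3: heading=159.2°, groundspeed=174.9 kt
Leg 4: heading=95.0°, groundspeed=170.3 kt
Leg 5: heading=221.6°, groundspeed=135.1 kt
Leg 6: heading=183.1°, groundspeed=164.3 kt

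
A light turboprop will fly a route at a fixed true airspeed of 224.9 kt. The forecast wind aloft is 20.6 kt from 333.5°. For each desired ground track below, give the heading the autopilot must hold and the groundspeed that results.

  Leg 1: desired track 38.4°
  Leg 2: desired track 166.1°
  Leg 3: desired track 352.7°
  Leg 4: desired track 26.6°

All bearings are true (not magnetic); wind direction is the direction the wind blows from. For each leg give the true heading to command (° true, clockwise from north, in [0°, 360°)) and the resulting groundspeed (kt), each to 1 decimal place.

Leg 1: heading=33.6°, groundspeed=215.4 kt
Leg 2: heading=167.2°, groundspeed=245.0 kt
Leg 3: heading=351.0°, groundspeed=205.3 kt
Leg 4: heading=22.4°, groundspeed=211.9 kt

Leg 1: desired track 38.4°; wind correction -4.8° → command heading 33.6°, groundspeed 215.4 kt
Leg 2: desired track 166.1°; wind correction +1.1° → command heading 167.2°, groundspeed 245.0 kt
Leg 3: desired track 352.7°; wind correction -1.7° → command heading 351.0°, groundspeed 205.3 kt
Leg 4: desired track 26.6°; wind correction -4.2° → command heading 22.4°, groundspeed 211.9 kt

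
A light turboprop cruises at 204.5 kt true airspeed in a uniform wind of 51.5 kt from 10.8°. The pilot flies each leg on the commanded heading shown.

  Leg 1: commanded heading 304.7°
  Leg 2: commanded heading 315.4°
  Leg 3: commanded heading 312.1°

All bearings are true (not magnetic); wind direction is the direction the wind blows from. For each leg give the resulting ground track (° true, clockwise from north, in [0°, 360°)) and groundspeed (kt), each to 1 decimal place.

Leg 1: heading 304.7°; drift -14.4° → track 290.3°, groundspeed 189.6 kt
Leg 2: heading 315.4°; drift -13.6° → track 301.8°, groundspeed 180.3 kt
Leg 3: heading 312.1°; drift -13.9° → track 298.2°, groundspeed 183.1 kt

Leg 1: track=290.3°, groundspeed=189.6 kt
Leg 2: track=301.8°, groundspeed=180.3 kt
Leg 3: track=298.2°, groundspeed=183.1 kt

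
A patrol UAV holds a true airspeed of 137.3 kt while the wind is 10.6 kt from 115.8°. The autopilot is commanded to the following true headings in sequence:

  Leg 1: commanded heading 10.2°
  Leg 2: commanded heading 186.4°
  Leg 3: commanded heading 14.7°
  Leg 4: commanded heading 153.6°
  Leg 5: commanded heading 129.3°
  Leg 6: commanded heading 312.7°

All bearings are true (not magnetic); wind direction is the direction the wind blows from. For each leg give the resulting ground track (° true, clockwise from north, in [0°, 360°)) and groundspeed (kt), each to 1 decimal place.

Leg 1: track=6.0°, groundspeed=140.5 kt
Leg 2: track=190.7°, groundspeed=134.2 kt
Leg 3: track=10.4°, groundspeed=139.7 kt
Leg 4: track=156.5°, groundspeed=129.1 kt
Leg 5: track=130.4°, groundspeed=127.0 kt
Leg 6: track=311.5°, groundspeed=147.5 kt

Leg 1: heading 10.2°; drift -4.2° → track 6.0°, groundspeed 140.5 kt
Leg 2: heading 186.4°; drift +4.3° → track 190.7°, groundspeed 134.2 kt
Leg 3: heading 14.7°; drift -4.3° → track 10.4°, groundspeed 139.7 kt
Leg 4: heading 153.6°; drift +2.9° → track 156.5°, groundspeed 129.1 kt
Leg 5: heading 129.3°; drift +1.1° → track 130.4°, groundspeed 127.0 kt
Leg 6: heading 312.7°; drift -1.2° → track 311.5°, groundspeed 147.5 kt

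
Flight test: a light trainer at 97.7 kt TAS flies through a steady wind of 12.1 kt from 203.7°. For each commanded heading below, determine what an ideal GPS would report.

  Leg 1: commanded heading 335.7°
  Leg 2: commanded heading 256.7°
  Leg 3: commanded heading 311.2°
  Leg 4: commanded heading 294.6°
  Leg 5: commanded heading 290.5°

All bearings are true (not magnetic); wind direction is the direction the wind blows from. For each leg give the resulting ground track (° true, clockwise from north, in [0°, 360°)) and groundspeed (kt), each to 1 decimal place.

Leg 1: track=340.6°, groundspeed=106.2 kt
Leg 2: track=262.8°, groundspeed=90.9 kt
Leg 3: track=317.7°, groundspeed=102.0 kt
Leg 4: track=301.6°, groundspeed=98.6 kt
Leg 5: track=297.6°, groundspeed=97.8 kt

Leg 1: heading 335.7°; drift +4.9° → track 340.6°, groundspeed 106.2 kt
Leg 2: heading 256.7°; drift +6.1° → track 262.8°, groundspeed 90.9 kt
Leg 3: heading 311.2°; drift +6.5° → track 317.7°, groundspeed 102.0 kt
Leg 4: heading 294.6°; drift +7.0° → track 301.6°, groundspeed 98.6 kt
Leg 5: heading 290.5°; drift +7.1° → track 297.6°, groundspeed 97.8 kt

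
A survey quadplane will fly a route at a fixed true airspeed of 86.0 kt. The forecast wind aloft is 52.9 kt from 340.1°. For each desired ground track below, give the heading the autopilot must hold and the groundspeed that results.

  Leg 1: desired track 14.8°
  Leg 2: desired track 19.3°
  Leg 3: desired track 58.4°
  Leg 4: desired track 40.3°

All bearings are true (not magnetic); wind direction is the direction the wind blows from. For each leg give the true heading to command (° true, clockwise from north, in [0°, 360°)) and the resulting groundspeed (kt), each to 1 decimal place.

Leg 1: desired track 14.8°; wind correction -20.5° → command heading 354.3°, groundspeed 37.1 kt
Leg 2: desired track 19.3°; wind correction -22.9° → command heading 356.4°, groundspeed 38.2 kt
Leg 3: desired track 58.4°; wind correction -37.0° → command heading 21.4°, groundspeed 57.9 kt
Leg 4: desired track 40.3°; wind correction -32.3° → command heading 8.0°, groundspeed 46.4 kt

Leg 1: heading=354.3°, groundspeed=37.1 kt
Leg 2: heading=356.4°, groundspeed=38.2 kt
Leg 3: heading=21.4°, groundspeed=57.9 kt
Leg 4: heading=8.0°, groundspeed=46.4 kt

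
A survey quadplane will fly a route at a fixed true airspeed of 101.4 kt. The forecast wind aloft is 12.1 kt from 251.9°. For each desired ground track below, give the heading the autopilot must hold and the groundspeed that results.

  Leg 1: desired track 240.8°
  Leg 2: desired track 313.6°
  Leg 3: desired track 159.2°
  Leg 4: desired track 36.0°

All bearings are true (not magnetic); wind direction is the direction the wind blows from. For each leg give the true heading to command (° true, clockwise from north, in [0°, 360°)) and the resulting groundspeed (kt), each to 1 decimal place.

Leg 1: heading=242.1°, groundspeed=89.5 kt
Leg 2: heading=307.6°, groundspeed=95.1 kt
Leg 3: heading=166.0°, groundspeed=101.2 kt
Leg 4: heading=32.0°, groundspeed=111.0 kt

Leg 1: desired track 240.8°; wind correction +1.3° → command heading 242.1°, groundspeed 89.5 kt
Leg 2: desired track 313.6°; wind correction -6.0° → command heading 307.6°, groundspeed 95.1 kt
Leg 3: desired track 159.2°; wind correction +6.8° → command heading 166.0°, groundspeed 101.2 kt
Leg 4: desired track 36.0°; wind correction -4.0° → command heading 32.0°, groundspeed 111.0 kt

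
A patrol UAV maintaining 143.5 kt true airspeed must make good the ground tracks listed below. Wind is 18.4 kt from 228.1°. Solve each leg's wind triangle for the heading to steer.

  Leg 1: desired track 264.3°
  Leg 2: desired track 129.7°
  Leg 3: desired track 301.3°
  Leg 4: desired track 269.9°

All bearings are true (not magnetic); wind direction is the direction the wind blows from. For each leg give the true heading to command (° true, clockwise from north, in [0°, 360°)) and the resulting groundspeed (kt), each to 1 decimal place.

Leg 1: desired track 264.3°; wind correction -4.3° → command heading 260.0°, groundspeed 128.2 kt
Leg 2: desired track 129.7°; wind correction +7.3° → command heading 137.0°, groundspeed 145.0 kt
Leg 3: desired track 301.3°; wind correction -7.1° → command heading 294.2°, groundspeed 137.1 kt
Leg 4: desired track 269.9°; wind correction -4.9° → command heading 265.0°, groundspeed 129.3 kt

Leg 1: heading=260.0°, groundspeed=128.2 kt
Leg 2: heading=137.0°, groundspeed=145.0 kt
Leg 3: heading=294.2°, groundspeed=137.1 kt
Leg 4: heading=265.0°, groundspeed=129.3 kt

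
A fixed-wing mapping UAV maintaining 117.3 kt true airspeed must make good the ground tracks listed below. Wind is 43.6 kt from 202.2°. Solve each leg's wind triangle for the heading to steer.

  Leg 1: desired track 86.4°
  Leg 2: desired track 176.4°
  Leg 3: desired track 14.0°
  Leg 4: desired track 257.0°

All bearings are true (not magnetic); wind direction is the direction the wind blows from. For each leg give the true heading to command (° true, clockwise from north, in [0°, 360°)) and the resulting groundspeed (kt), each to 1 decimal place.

Leg 1: desired track 86.4°; wind correction +19.6° → command heading 106.0°, groundspeed 129.5 kt
Leg 2: desired track 176.4°; wind correction +9.3° → command heading 185.7°, groundspeed 76.5 kt
Leg 3: desired track 14.0°; wind correction -3.0° → command heading 11.0°, groundspeed 160.3 kt
Leg 4: desired track 257.0°; wind correction -17.7° → command heading 239.3°, groundspeed 86.6 kt

Leg 1: heading=106.0°, groundspeed=129.5 kt
Leg 2: heading=185.7°, groundspeed=76.5 kt
Leg 3: heading=11.0°, groundspeed=160.3 kt
Leg 4: heading=239.3°, groundspeed=86.6 kt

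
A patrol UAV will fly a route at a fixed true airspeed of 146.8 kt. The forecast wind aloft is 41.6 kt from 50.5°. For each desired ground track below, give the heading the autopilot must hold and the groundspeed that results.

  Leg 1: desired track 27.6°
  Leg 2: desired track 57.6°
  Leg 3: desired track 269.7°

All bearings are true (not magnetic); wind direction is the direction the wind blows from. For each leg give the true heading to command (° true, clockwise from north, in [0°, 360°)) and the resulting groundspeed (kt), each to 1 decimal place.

Leg 1: desired track 27.6°; wind correction +6.3° → command heading 33.9°, groundspeed 107.6 kt
Leg 2: desired track 57.6°; wind correction -2.0° → command heading 55.6°, groundspeed 105.4 kt
Leg 3: desired track 269.7°; wind correction +10.3° → command heading 280.0°, groundspeed 176.7 kt

Leg 1: heading=33.9°, groundspeed=107.6 kt
Leg 2: heading=55.6°, groundspeed=105.4 kt
Leg 3: heading=280.0°, groundspeed=176.7 kt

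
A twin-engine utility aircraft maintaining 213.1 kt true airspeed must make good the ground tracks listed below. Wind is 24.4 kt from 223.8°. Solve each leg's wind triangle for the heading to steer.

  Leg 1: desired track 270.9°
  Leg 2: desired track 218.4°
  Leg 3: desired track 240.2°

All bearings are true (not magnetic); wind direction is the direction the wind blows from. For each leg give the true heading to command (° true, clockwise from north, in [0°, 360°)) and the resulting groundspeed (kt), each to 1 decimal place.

Leg 1: heading=266.1°, groundspeed=195.7 kt
Leg 2: heading=219.0°, groundspeed=188.8 kt
Leg 3: heading=238.3°, groundspeed=189.6 kt

Leg 1: desired track 270.9°; wind correction -4.8° → command heading 266.1°, groundspeed 195.7 kt
Leg 2: desired track 218.4°; wind correction +0.6° → command heading 219.0°, groundspeed 188.8 kt
Leg 3: desired track 240.2°; wind correction -1.9° → command heading 238.3°, groundspeed 189.6 kt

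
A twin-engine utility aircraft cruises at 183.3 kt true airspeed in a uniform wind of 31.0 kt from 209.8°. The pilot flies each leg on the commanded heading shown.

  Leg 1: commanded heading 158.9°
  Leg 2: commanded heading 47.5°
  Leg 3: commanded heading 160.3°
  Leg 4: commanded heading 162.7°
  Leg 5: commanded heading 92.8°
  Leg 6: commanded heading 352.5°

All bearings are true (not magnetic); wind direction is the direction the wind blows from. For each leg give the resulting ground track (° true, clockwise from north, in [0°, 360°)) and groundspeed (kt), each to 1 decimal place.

Leg 1: heading 158.9°; drift -8.4° → track 150.5°, groundspeed 165.5 kt
Leg 2: heading 47.5°; drift -2.5° → track 45.0°, groundspeed 213.0 kt
Leg 3: heading 160.3°; drift -8.2° → track 152.1°, groundspeed 164.9 kt
Leg 4: heading 162.7°; drift -8.0° → track 154.7°, groundspeed 163.8 kt
Leg 5: heading 92.8°; drift -8.0° → track 84.8°, groundspeed 199.3 kt
Leg 6: heading 352.5°; drift +5.2° → track 357.7°, groundspeed 208.8 kt

Leg 1: track=150.5°, groundspeed=165.5 kt
Leg 2: track=45.0°, groundspeed=213.0 kt
Leg 3: track=152.1°, groundspeed=164.9 kt
Leg 4: track=154.7°, groundspeed=163.8 kt
Leg 5: track=84.8°, groundspeed=199.3 kt
Leg 6: track=357.7°, groundspeed=208.8 kt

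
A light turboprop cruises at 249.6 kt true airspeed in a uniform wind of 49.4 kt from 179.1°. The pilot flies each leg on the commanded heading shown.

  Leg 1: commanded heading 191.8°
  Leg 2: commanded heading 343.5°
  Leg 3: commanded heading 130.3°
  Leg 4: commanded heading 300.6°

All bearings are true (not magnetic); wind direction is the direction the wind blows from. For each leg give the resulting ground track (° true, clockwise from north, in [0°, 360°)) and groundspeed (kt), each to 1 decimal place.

Leg 1: track=194.9°, groundspeed=201.7 kt
Leg 2: track=346.1°, groundspeed=297.5 kt
Leg 3: track=120.6°, groundspeed=220.2 kt
Leg 4: track=309.3°, groundspeed=278.6 kt

Leg 1: heading 191.8°; drift +3.1° → track 194.9°, groundspeed 201.7 kt
Leg 2: heading 343.5°; drift +2.6° → track 346.1°, groundspeed 297.5 kt
Leg 3: heading 130.3°; drift -9.7° → track 120.6°, groundspeed 220.2 kt
Leg 4: heading 300.6°; drift +8.7° → track 309.3°, groundspeed 278.6 kt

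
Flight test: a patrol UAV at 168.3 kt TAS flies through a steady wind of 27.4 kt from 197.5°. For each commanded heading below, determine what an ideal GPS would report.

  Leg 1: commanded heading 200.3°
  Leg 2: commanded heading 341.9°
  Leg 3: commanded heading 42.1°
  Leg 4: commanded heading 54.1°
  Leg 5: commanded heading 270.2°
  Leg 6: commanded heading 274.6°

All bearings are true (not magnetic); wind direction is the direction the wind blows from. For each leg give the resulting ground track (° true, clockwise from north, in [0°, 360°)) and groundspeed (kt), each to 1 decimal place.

Leg 1: track=200.8°, groundspeed=140.9 kt
Leg 2: track=346.7°, groundspeed=191.2 kt
Leg 3: track=38.7°, groundspeed=193.5 kt
Leg 4: track=49.2°, groundspeed=191.0 kt
Leg 5: track=279.5°, groundspeed=162.3 kt
Leg 6: track=284.0°, groundspeed=164.4 kt

Leg 1: heading 200.3°; drift +0.5° → track 200.8°, groundspeed 140.9 kt
Leg 2: heading 341.9°; drift +4.8° → track 346.7°, groundspeed 191.2 kt
Leg 3: heading 42.1°; drift -3.4° → track 38.7°, groundspeed 193.5 kt
Leg 4: heading 54.1°; drift -4.9° → track 49.2°, groundspeed 191.0 kt
Leg 5: heading 270.2°; drift +9.3° → track 279.5°, groundspeed 162.3 kt
Leg 6: heading 274.6°; drift +9.4° → track 284.0°, groundspeed 164.4 kt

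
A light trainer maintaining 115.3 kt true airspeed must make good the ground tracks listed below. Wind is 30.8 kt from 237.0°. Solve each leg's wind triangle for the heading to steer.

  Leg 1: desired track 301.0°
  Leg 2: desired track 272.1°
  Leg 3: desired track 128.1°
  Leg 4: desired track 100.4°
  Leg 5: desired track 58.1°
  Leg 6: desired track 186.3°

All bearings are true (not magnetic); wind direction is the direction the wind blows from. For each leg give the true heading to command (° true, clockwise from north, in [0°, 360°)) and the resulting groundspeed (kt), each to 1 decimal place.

Leg 1: desired track 301.0°; wind correction -13.9° → command heading 287.1°, groundspeed 98.4 kt
Leg 2: desired track 272.1°; wind correction -8.8° → command heading 263.3°, groundspeed 88.7 kt
Leg 3: desired track 128.1°; wind correction +14.6° → command heading 142.7°, groundspeed 121.5 kt
Leg 4: desired track 100.4°; wind correction +10.6° → command heading 111.0°, groundspeed 135.7 kt
Leg 5: desired track 58.1°; wind correction +0.3° → command heading 58.4°, groundspeed 146.1 kt
Leg 6: desired track 186.3°; wind correction +11.9° → command heading 198.2°, groundspeed 93.3 kt

Leg 1: heading=287.1°, groundspeed=98.4 kt
Leg 2: heading=263.3°, groundspeed=88.7 kt
Leg 3: heading=142.7°, groundspeed=121.5 kt
Leg 4: heading=111.0°, groundspeed=135.7 kt
Leg 5: heading=58.4°, groundspeed=146.1 kt
Leg 6: heading=198.2°, groundspeed=93.3 kt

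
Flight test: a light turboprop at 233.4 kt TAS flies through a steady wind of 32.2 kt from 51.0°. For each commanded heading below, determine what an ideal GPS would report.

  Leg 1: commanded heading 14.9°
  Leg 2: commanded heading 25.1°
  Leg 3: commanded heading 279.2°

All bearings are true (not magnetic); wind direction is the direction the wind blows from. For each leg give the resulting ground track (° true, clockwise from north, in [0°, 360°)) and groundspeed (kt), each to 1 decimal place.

Leg 1: track=9.7°, groundspeed=208.2 kt
Leg 2: track=21.2°, groundspeed=204.9 kt
Leg 3: track=273.8°, groundspeed=256.0 kt

Leg 1: heading 14.9°; drift -5.2° → track 9.7°, groundspeed 208.2 kt
Leg 2: heading 25.1°; drift -3.9° → track 21.2°, groundspeed 204.9 kt
Leg 3: heading 279.2°; drift -5.4° → track 273.8°, groundspeed 256.0 kt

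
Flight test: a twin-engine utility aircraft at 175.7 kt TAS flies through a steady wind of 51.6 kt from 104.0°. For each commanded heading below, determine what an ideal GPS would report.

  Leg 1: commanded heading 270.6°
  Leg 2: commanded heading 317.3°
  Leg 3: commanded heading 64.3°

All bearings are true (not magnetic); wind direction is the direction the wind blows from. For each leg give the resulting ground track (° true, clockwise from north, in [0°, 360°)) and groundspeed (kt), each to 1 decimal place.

Leg 1: track=273.6°, groundspeed=226.2 kt
Leg 2: track=309.9°, groundspeed=220.7 kt
Leg 3: track=50.7°, groundspeed=139.9 kt

Leg 1: heading 270.6°; drift +3.0° → track 273.6°, groundspeed 226.2 kt
Leg 2: heading 317.3°; drift -7.4° → track 309.9°, groundspeed 220.7 kt
Leg 3: heading 64.3°; drift -13.6° → track 50.7°, groundspeed 139.9 kt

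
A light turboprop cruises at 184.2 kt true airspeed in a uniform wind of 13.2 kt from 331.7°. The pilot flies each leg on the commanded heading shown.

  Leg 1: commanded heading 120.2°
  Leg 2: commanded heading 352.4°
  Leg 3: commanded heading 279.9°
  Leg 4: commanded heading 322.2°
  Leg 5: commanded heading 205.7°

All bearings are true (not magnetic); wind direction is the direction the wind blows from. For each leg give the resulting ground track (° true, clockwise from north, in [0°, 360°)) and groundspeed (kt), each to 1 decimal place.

Leg 1: track=122.2°, groundspeed=195.6 kt
Leg 2: track=354.0°, groundspeed=171.9 kt
Leg 3: track=276.5°, groundspeed=176.3 kt
Leg 4: track=321.5°, groundspeed=171.2 kt
Leg 5: track=202.5°, groundspeed=192.3 kt

Leg 1: heading 120.2°; drift +2.0° → track 122.2°, groundspeed 195.6 kt
Leg 2: heading 352.4°; drift +1.6° → track 354.0°, groundspeed 171.9 kt
Leg 3: heading 279.9°; drift -3.4° → track 276.5°, groundspeed 176.3 kt
Leg 4: heading 322.2°; drift -0.7° → track 321.5°, groundspeed 171.2 kt
Leg 5: heading 205.7°; drift -3.2° → track 202.5°, groundspeed 192.3 kt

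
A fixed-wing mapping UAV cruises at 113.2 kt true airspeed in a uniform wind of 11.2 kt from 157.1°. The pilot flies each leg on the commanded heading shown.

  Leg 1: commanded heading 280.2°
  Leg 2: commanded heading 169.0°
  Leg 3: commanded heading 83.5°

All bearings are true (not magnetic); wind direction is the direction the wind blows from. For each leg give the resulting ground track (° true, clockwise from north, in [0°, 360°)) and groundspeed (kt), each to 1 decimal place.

Leg 1: track=284.7°, groundspeed=119.7 kt
Leg 2: track=170.3°, groundspeed=102.3 kt
Leg 3: track=77.9°, groundspeed=110.6 kt

Leg 1: heading 280.2°; drift +4.5° → track 284.7°, groundspeed 119.7 kt
Leg 2: heading 169.0°; drift +1.3° → track 170.3°, groundspeed 102.3 kt
Leg 3: heading 83.5°; drift -5.6° → track 77.9°, groundspeed 110.6 kt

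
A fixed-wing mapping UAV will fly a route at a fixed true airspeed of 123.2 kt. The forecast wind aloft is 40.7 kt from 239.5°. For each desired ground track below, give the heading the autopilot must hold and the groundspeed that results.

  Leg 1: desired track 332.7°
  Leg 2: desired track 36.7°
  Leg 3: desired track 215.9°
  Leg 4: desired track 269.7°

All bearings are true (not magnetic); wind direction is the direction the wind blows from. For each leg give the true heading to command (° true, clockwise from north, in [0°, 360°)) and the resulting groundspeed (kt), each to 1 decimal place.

Leg 1: heading=313.4°, groundspeed=118.6 kt
Leg 2: heading=29.3°, groundspeed=159.7 kt
Leg 3: heading=223.5°, groundspeed=84.8 kt
Leg 4: heading=260.1°, groundspeed=86.3 kt

Leg 1: desired track 332.7°; wind correction -19.3° → command heading 313.4°, groundspeed 118.6 kt
Leg 2: desired track 36.7°; wind correction -7.4° → command heading 29.3°, groundspeed 159.7 kt
Leg 3: desired track 215.9°; wind correction +7.6° → command heading 223.5°, groundspeed 84.8 kt
Leg 4: desired track 269.7°; wind correction -9.6° → command heading 260.1°, groundspeed 86.3 kt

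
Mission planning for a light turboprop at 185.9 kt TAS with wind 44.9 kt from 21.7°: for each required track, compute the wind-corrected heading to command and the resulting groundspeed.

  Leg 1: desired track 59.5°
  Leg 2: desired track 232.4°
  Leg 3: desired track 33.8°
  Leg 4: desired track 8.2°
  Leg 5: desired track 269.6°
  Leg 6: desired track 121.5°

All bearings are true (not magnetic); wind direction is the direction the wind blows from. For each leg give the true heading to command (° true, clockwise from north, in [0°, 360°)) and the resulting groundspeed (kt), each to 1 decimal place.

Leg 1: heading=51.0°, groundspeed=148.4 kt
Leg 2: heading=239.5°, groundspeed=223.1 kt
Leg 3: heading=30.9°, groundspeed=141.8 kt
Leg 4: heading=11.4°, groundspeed=141.9 kt
Leg 5: heading=282.5°, groundspeed=198.1 kt
Leg 6: heading=107.7°, groundspeed=188.2 kt

Leg 1: desired track 59.5°; wind correction -8.5° → command heading 51.0°, groundspeed 148.4 kt
Leg 2: desired track 232.4°; wind correction +7.1° → command heading 239.5°, groundspeed 223.1 kt
Leg 3: desired track 33.8°; wind correction -2.9° → command heading 30.9°, groundspeed 141.8 kt
Leg 4: desired track 8.2°; wind correction +3.2° → command heading 11.4°, groundspeed 141.9 kt
Leg 5: desired track 269.6°; wind correction +12.9° → command heading 282.5°, groundspeed 198.1 kt
Leg 6: desired track 121.5°; wind correction -13.8° → command heading 107.7°, groundspeed 188.2 kt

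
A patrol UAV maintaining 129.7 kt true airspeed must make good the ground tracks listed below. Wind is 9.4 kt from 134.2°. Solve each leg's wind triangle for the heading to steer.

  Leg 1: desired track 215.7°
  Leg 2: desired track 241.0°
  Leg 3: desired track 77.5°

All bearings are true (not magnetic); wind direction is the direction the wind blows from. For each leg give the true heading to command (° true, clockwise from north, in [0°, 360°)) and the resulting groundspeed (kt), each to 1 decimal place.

Leg 1: heading=211.6°, groundspeed=128.0 kt
Leg 2: heading=237.0°, groundspeed=132.1 kt
Leg 3: heading=81.0°, groundspeed=124.3 kt

Leg 1: desired track 215.7°; wind correction -4.1° → command heading 211.6°, groundspeed 128.0 kt
Leg 2: desired track 241.0°; wind correction -4.0° → command heading 237.0°, groundspeed 132.1 kt
Leg 3: desired track 77.5°; wind correction +3.5° → command heading 81.0°, groundspeed 124.3 kt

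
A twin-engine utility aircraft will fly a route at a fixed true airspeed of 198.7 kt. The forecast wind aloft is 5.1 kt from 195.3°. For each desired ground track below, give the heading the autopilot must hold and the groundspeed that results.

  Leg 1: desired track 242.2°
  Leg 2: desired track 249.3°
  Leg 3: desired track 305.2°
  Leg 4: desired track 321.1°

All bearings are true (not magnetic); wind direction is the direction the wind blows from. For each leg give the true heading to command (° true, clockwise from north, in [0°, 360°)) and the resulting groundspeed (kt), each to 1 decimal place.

Leg 1: desired track 242.2°; wind correction -1.1° → command heading 241.1°, groundspeed 195.2 kt
Leg 2: desired track 249.3°; wind correction -1.2° → command heading 248.1°, groundspeed 195.7 kt
Leg 3: desired track 305.2°; wind correction -1.4° → command heading 303.8°, groundspeed 200.4 kt
Leg 4: desired track 321.1°; wind correction -1.2° → command heading 319.9°, groundspeed 201.6 kt

Leg 1: heading=241.1°, groundspeed=195.2 kt
Leg 2: heading=248.1°, groundspeed=195.7 kt
Leg 3: heading=303.8°, groundspeed=200.4 kt
Leg 4: heading=319.9°, groundspeed=201.6 kt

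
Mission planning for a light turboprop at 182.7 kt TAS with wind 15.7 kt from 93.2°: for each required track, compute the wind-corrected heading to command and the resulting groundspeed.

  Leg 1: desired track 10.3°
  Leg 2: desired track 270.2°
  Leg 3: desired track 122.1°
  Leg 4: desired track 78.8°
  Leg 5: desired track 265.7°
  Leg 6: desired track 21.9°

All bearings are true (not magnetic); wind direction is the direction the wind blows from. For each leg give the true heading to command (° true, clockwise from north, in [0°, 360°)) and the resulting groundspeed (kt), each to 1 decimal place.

Leg 1: heading=15.2°, groundspeed=180.1 kt
Leg 2: heading=269.9°, groundspeed=198.4 kt
Leg 3: heading=119.7°, groundspeed=168.8 kt
Leg 4: heading=80.0°, groundspeed=167.5 kt
Leg 5: heading=265.1°, groundspeed=198.3 kt
Leg 6: heading=26.6°, groundspeed=177.1 kt

Leg 1: desired track 10.3°; wind correction +4.9° → command heading 15.2°, groundspeed 180.1 kt
Leg 2: desired track 270.2°; wind correction -0.3° → command heading 269.9°, groundspeed 198.4 kt
Leg 3: desired track 122.1°; wind correction -2.4° → command heading 119.7°, groundspeed 168.8 kt
Leg 4: desired track 78.8°; wind correction +1.2° → command heading 80.0°, groundspeed 167.5 kt
Leg 5: desired track 265.7°; wind correction -0.6° → command heading 265.1°, groundspeed 198.3 kt
Leg 6: desired track 21.9°; wind correction +4.7° → command heading 26.6°, groundspeed 177.1 kt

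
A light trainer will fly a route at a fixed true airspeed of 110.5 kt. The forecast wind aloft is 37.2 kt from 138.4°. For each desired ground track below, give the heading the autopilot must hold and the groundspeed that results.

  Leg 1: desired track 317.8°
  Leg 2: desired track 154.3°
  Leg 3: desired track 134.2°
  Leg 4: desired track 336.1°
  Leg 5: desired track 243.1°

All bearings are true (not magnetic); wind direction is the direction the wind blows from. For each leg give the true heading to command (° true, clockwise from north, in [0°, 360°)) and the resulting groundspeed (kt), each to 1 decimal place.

Leg 1: desired track 317.8°; wind correction -0.2° → command heading 317.6°, groundspeed 147.7 kt
Leg 2: desired track 154.3°; wind correction -5.3° → command heading 149.0°, groundspeed 74.3 kt
Leg 3: desired track 134.2°; wind correction +1.4° → command heading 135.6°, groundspeed 73.4 kt
Leg 4: desired track 336.1°; wind correction +5.9° → command heading 342.0°, groundspeed 145.4 kt
Leg 5: desired track 243.1°; wind correction -19.0° → command heading 224.1°, groundspeed 113.9 kt

Leg 1: heading=317.6°, groundspeed=147.7 kt
Leg 2: heading=149.0°, groundspeed=74.3 kt
Leg 3: heading=135.6°, groundspeed=73.4 kt
Leg 4: heading=342.0°, groundspeed=145.4 kt
Leg 5: heading=224.1°, groundspeed=113.9 kt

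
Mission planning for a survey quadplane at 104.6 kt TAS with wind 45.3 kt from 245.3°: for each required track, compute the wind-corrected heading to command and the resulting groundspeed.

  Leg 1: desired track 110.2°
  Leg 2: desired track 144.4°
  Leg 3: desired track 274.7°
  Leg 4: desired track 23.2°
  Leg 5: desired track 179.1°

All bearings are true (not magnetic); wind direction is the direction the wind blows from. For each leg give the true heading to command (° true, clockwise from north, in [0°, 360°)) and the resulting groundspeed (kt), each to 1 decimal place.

Leg 1: desired track 110.2°; wind correction +17.8° → command heading 128.0°, groundspeed 131.7 kt
Leg 2: desired track 144.4°; wind correction +25.2° → command heading 169.6°, groundspeed 103.2 kt
Leg 3: desired track 274.7°; wind correction -12.3° → command heading 262.4°, groundspeed 62.7 kt
Leg 4: desired track 23.2°; wind correction -16.9° → command heading 6.3°, groundspeed 133.7 kt
Leg 5: desired track 179.1°; wind correction +23.3° → command heading 202.4°, groundspeed 77.8 kt

Leg 1: heading=128.0°, groundspeed=131.7 kt
Leg 2: heading=169.6°, groundspeed=103.2 kt
Leg 3: heading=262.4°, groundspeed=62.7 kt
Leg 4: heading=6.3°, groundspeed=133.7 kt
Leg 5: heading=202.4°, groundspeed=77.8 kt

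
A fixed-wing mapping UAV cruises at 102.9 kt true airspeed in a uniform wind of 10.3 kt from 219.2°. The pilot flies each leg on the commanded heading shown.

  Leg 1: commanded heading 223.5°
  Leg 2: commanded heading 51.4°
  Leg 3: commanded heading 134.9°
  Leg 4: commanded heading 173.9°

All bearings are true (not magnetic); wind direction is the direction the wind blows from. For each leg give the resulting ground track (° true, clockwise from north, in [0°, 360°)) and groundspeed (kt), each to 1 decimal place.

Leg 1: track=224.0°, groundspeed=92.6 kt
Leg 2: track=50.3°, groundspeed=113.0 kt
Leg 3: track=129.2°, groundspeed=102.4 kt
Leg 4: track=169.5°, groundspeed=95.9 kt

Leg 1: heading 223.5°; drift +0.5° → track 224.0°, groundspeed 92.6 kt
Leg 2: heading 51.4°; drift -1.1° → track 50.3°, groundspeed 113.0 kt
Leg 3: heading 134.9°; drift -5.7° → track 129.2°, groundspeed 102.4 kt
Leg 4: heading 173.9°; drift -4.4° → track 169.5°, groundspeed 95.9 kt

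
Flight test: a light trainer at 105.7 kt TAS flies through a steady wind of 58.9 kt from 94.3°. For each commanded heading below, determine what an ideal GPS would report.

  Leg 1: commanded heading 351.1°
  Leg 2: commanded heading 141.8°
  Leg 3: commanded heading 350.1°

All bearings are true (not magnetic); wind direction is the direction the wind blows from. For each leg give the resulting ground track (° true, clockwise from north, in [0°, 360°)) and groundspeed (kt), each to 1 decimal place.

Leg 1: heading 351.1°; drift -25.7° → track 325.4°, groundspeed 132.2 kt
Leg 2: heading 141.8°; drift +33.4° → track 175.2°, groundspeed 78.9 kt
Leg 3: heading 350.1°; drift -25.4° → track 324.7°, groundspeed 133.0 kt

Leg 1: track=325.4°, groundspeed=132.2 kt
Leg 2: track=175.2°, groundspeed=78.9 kt
Leg 3: track=324.7°, groundspeed=133.0 kt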